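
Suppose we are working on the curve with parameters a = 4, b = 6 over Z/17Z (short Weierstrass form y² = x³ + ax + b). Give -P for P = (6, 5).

-(6, 5) = (6, -5 mod 17) = (6, 12).

(6, 12)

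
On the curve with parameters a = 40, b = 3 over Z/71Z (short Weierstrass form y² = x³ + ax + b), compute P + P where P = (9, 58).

(30, 4)

tangent at (9, 58): λ = (3·9² + 40)/(2·58) ≡ 70/45. 45⁻¹ ≡ 30 (mod 71), so λ ≡ 70·30 ≡ 41.
  x = λ² - 9 - 9 = 1681 - 18 ≡ 30; y = λ·(9 - 30) - 58 ≡ 4. → (30, 4)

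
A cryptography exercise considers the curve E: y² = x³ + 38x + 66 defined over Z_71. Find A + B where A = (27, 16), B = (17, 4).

(54, 51)

(27, 16) + (17, 4). λ = (4 - 16)/(17 - 27) ≡ 59/61 mod 71. 61⁻¹ ≡ 7 (mod 71), so λ ≡ 58.
  x = λ² - 27 - 17 = 3364 - 44 ≡ 54; y = λ·(27 - 54) - 16 ≡ 51. → (54, 51)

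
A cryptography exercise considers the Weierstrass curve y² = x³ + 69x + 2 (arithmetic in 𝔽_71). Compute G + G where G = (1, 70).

tangent at (1, 70): λ = (3·1² + 69)/(2·70) ≡ 1/69. 69⁻¹ ≡ 35 (mod 71), so λ ≡ 1·35 ≡ 35.
  x = λ² - 1 - 1 = 1225 - 2 ≡ 16; y = λ·(1 - 16) - 70 ≡ 44. → (16, 44)

(16, 44)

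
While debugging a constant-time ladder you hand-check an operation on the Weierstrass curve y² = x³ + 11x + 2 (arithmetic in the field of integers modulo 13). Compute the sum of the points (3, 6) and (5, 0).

(1, 1)

(3, 6) + (5, 0). λ = (0 - 6)/(5 - 3) ≡ 7/2 mod 13. 2⁻¹ ≡ 7 (mod 13), so λ ≡ 10.
  x = λ² - 3 - 5 = 100 - 8 ≡ 1; y = λ·(3 - 1) - 6 ≡ 1. → (1, 1)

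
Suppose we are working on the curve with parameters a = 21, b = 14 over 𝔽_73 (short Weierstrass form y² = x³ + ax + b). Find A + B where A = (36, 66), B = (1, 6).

(30, 59)

(36, 66) + (1, 6). λ = (6 - 66)/(1 - 36) ≡ 13/38 mod 73. 38⁻¹ ≡ 25 (mod 73) since 38·25 = 950 ≡ 1, so λ ≡ 33.
  x = λ² - 36 - 1 = 1089 - 37 ≡ 30; y = λ·(36 - 30) - 66 ≡ 59. → (30, 59)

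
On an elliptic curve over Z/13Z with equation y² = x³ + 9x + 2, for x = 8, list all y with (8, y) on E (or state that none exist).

x³ + 9x + 2 = 586 ≡ 1 (mod 13).
Square roots of 1 mod 13: 1 and 12 (since 1² = 1 ≡ 1).

1, 12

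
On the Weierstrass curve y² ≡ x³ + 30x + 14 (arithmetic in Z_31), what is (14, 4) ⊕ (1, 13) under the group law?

(14, 4) + (1, 13). λ = (13 - 4)/(1 - 14) ≡ 9/18 mod 31. 18⁻¹ ≡ 19 (mod 31), so λ ≡ 16.
  x = λ² - 14 - 1 = 256 - 15 ≡ 24; y = λ·(14 - 24) - 4 ≡ 22. → (24, 22)

(24, 22)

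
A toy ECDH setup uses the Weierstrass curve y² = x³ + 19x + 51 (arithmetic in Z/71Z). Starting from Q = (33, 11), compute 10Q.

(39, 51)

Repeated addition: build up to 10Q.
2Q: tangent at (33, 11): λ = (3·33² + 19)/(2·11) ≡ 20/22. 22⁻¹ ≡ 42 (mod 71) since 22·42 = 924 ≡ 1, so λ ≡ 20·42 ≡ 59.
  x = λ² - 33 - 33 = 3481 - 66 ≡ 7; y = λ·(33 - 7) - 11 ≡ 32. → (7, 32)
3Q: (7, 32) + (33, 11). λ = (11 - 32)/(33 - 7) ≡ 50/26 mod 71. 26⁻¹ ≡ 41 (mod 71), so λ ≡ 62.
  x = λ² - 7 - 33 = 3844 - 40 ≡ 41; y = λ·(7 - 41) - 32 ≡ 61. → (41, 61)
4Q: (41, 61) + (33, 11). λ = (11 - 61)/(33 - 41) ≡ 21/63 mod 71. 63⁻¹ ≡ 62 (mod 71), so λ ≡ 24.
  x = λ² - 41 - 33 = 576 - 74 ≡ 5; y = λ·(41 - 5) - 61 ≡ 22. → (5, 22)
5Q: (5, 22) + (33, 11). λ = (11 - 22)/(33 - 5) ≡ 60/28 mod 71. 28⁻¹ ≡ 33 (mod 71), so λ ≡ 63.
  x = λ² - 5 - 33 = 3969 - 38 ≡ 26; y = λ·(5 - 26) - 22 ≡ 4. → (26, 4)
6Q: (26, 4) + (33, 11). λ = (11 - 4)/(33 - 26) ≡ 7/7 mod 71. 7⁻¹ ≡ 61 (mod 71) since 7·61 = 427 ≡ 1, so λ ≡ 1.
  x = λ² - 26 - 33 = 1 - 59 ≡ 13; y = λ·(26 - 13) - 4 ≡ 9. → (13, 9)
7Q: (13, 9) + (33, 11). λ = (11 - 9)/(33 - 13) ≡ 2/20 mod 71. 20⁻¹ ≡ 32 (mod 71), so λ ≡ 64.
  x = λ² - 13 - 33 = 4096 - 46 ≡ 3; y = λ·(13 - 3) - 9 ≡ 63. → (3, 63)
8Q: (3, 63) + (33, 11). λ = (11 - 63)/(33 - 3) ≡ 19/30 mod 71. 30⁻¹ ≡ 45 (mod 71) since 30·45 = 1350 ≡ 1, so λ ≡ 3.
  x = λ² - 3 - 33 = 9 - 36 ≡ 44; y = λ·(3 - 44) - 63 ≡ 27. → (44, 27)
9Q: (44, 27) + (33, 11). λ = (11 - 27)/(33 - 44) ≡ 55/60 mod 71. 60⁻¹ ≡ 58 (mod 71), so λ ≡ 66.
  x = λ² - 44 - 33 = 4356 - 77 ≡ 19; y = λ·(44 - 19) - 27 ≡ 61. → (19, 61)
10Q: (19, 61) + (33, 11). λ = (11 - 61)/(33 - 19) ≡ 21/14 mod 71. 14⁻¹ ≡ 66 (mod 71) since 14·66 = 924 ≡ 1, so λ ≡ 37.
  x = λ² - 19 - 33 = 1369 - 52 ≡ 39; y = λ·(19 - 39) - 61 ≡ 51. → (39, 51)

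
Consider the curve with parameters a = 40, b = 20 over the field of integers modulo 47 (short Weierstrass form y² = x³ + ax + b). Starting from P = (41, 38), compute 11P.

(6, 10)

Repeated addition: build up to 11P.
2P: tangent at (41, 38): λ = (3·41² + 40)/(2·38) ≡ 7/29. 29⁻¹ ≡ 13 (mod 47) since 29·13 = 377 ≡ 1, so λ ≡ 7·13 ≡ 44.
  x = λ² - 41 - 41 = 1936 - 82 ≡ 21; y = λ·(41 - 21) - 38 ≡ 43. → (21, 43)
3P: (21, 43) + (41, 38). λ = (38 - 43)/(41 - 21) ≡ 42/20 mod 47. 20⁻¹ ≡ 40 (mod 47) since 20·40 = 800 ≡ 1, so λ ≡ 35.
  x = λ² - 21 - 41 = 1225 - 62 ≡ 35; y = λ·(21 - 35) - 43 ≡ 31. → (35, 31)
4P: (35, 31) + (41, 38). λ = (38 - 31)/(41 - 35) ≡ 7/6 mod 47. 6⁻¹ ≡ 8 (mod 47) since 6·8 = 48 ≡ 1, so λ ≡ 9.
  x = λ² - 35 - 41 = 81 - 76 ≡ 5; y = λ·(35 - 5) - 31 ≡ 4. → (5, 4)
5P: (5, 4) + (41, 38). λ = (38 - 4)/(41 - 5) ≡ 34/36 mod 47. 36⁻¹ ≡ 17 (mod 47), so λ ≡ 14.
  x = λ² - 5 - 41 = 196 - 46 ≡ 9; y = λ·(5 - 9) - 4 ≡ 34. → (9, 34)
6P: (9, 34) + (41, 38). λ = (38 - 34)/(41 - 9) ≡ 4/32 mod 47. 32⁻¹ ≡ 25 (mod 47), so λ ≡ 6.
  x = λ² - 9 - 41 = 36 - 50 ≡ 33; y = λ·(9 - 33) - 34 ≡ 10. → (33, 10)
7P: (33, 10) + (41, 38). λ = (38 - 10)/(41 - 33) ≡ 28/8 mod 47. 8⁻¹ ≡ 6 (mod 47) since 8·6 = 48 ≡ 1, so λ ≡ 27.
  x = λ² - 33 - 41 = 729 - 74 ≡ 44; y = λ·(33 - 44) - 10 ≡ 22. → (44, 22)
8P: (44, 22) + (41, 38). λ = (38 - 22)/(41 - 44) ≡ 16/44 mod 47. 44⁻¹ ≡ 31 (mod 47) since 44·31 = 1364 ≡ 1, so λ ≡ 26.
  x = λ² - 44 - 41 = 676 - 85 ≡ 27; y = λ·(44 - 27) - 22 ≡ 44. → (27, 44)
9P: (27, 44) + (41, 38). λ = (38 - 44)/(41 - 27) ≡ 41/14 mod 47. 14⁻¹ ≡ 37 (mod 47) since 14·37 = 518 ≡ 1, so λ ≡ 13.
  x = λ² - 27 - 41 = 169 - 68 ≡ 7; y = λ·(27 - 7) - 44 ≡ 28. → (7, 28)
10P: (7, 28) + (41, 38). λ = (38 - 28)/(41 - 7) ≡ 10/34 mod 47. 34⁻¹ ≡ 18 (mod 47), so λ ≡ 39.
  x = λ² - 7 - 41 = 1521 - 48 ≡ 16; y = λ·(7 - 16) - 28 ≡ 44. → (16, 44)
11P: (16, 44) + (41, 38). λ = (38 - 44)/(41 - 16) ≡ 41/25 mod 47. 25⁻¹ ≡ 32 (mod 47), so λ ≡ 43.
  x = λ² - 16 - 41 = 1849 - 57 ≡ 6; y = λ·(16 - 6) - 44 ≡ 10. → (6, 10)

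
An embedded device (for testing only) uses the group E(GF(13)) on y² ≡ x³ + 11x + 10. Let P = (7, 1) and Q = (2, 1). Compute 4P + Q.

(8, 5)

First 4P:
Repeated addition: build up to 4P.
2P: tangent at (7, 1): λ = (3·7² + 11)/(2·1) ≡ 2/2. 2⁻¹ ≡ 7 (mod 13), so λ ≡ 2·7 ≡ 1.
  x = λ² - 7 - 7 = 1 - 14 ≡ 0; y = λ·(7 - 0) - 1 ≡ 6. → (0, 6)
3P: (0, 6) + (7, 1). λ = (1 - 6)/(7 - 0) ≡ 8/7 mod 13. 7⁻¹ ≡ 2 (mod 13), so λ ≡ 3.
  x = λ² - 0 - 7 = 9 - 7 ≡ 2; y = λ·(0 - 2) - 6 ≡ 1. → (2, 1)
4P: (2, 1) + (7, 1). λ = (1 - 1)/(7 - 2) ≡ 0/5 mod 13. 5⁻¹ ≡ 8 (mod 13) since 5·8 = 40 ≡ 1, so λ ≡ 0.
  x = λ² - 2 - 7 = 0 - 9 ≡ 4; y = λ·(2 - 4) - 1 ≡ 12. → (4, 12)
4P = (4, 12).
Finally 4P + Q:
(4, 12) + (2, 1). λ = (1 - 12)/(2 - 4) ≡ 2/11 mod 13. 11⁻¹ ≡ 6 (mod 13) since 11·6 = 66 ≡ 1, so λ ≡ 12.
  x = λ² - 4 - 2 = 144 - 6 ≡ 8; y = λ·(4 - 8) - 12 ≡ 5. → (8, 5)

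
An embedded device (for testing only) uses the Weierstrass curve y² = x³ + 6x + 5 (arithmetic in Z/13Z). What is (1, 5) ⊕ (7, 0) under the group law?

(1, 5) + (7, 0). λ = (0 - 5)/(7 - 1) ≡ 8/6 mod 13. 6⁻¹ ≡ 11 (mod 13), so λ ≡ 10.
  x = λ² - 1 - 7 = 100 - 8 ≡ 1; y = λ·(1 - 1) - 5 ≡ 8. → (1, 8)

(1, 8)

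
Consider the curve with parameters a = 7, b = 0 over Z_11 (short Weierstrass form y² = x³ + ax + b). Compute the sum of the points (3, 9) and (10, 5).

(3, 9) + (10, 5). λ = (5 - 9)/(10 - 3) ≡ 7/7 mod 11. 7⁻¹ ≡ 8 (mod 11), so λ ≡ 1.
  x = λ² - 3 - 10 = 1 - 13 ≡ 10; y = λ·(3 - 10) - 9 ≡ 6. → (10, 6)

(10, 6)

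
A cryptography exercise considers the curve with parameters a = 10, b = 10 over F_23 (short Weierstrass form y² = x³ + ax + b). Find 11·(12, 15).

(10, 12)

Write P = (12, 15).
Double-and-add on 11 = (1011)₂. Start with P = (12, 15) for the leading 1-bit.
double: tangent at (12, 15): λ = (3·12² + 10)/(2·15) ≡ 5/7. 7⁻¹ ≡ 10 (mod 23) since 7·10 = 70 ≡ 1, so λ ≡ 5·10 ≡ 4.
  x = λ² - 12 - 12 = 16 - 24 ≡ 15; y = λ·(12 - 15) - 15 ≡ 19. → (15, 19)
double: tangent at (15, 19): λ = (3·15² + 10)/(2·19) ≡ 18/15. 15⁻¹ ≡ 20 (mod 23), so λ ≡ 18·20 ≡ 15.
  x = λ² - 15 - 15 = 225 - 30 ≡ 11; y = λ·(15 - 11) - 19 ≡ 18. → (11, 18)
add P: (11, 18) + (12, 15). λ = (15 - 18)/(12 - 11) ≡ 20/1 mod 23. 1⁻¹ ≡ 1 (mod 23), so λ ≡ 20.
  x = λ² - 11 - 12 = 400 - 23 ≡ 9; y = λ·(11 - 9) - 18 ≡ 22. → (9, 22)
double: tangent at (9, 22): λ = (3·9² + 10)/(2·22) ≡ 0/21. 21⁻¹ ≡ 11 (mod 23) since 21·11 = 231 ≡ 1, so λ ≡ 0·11 ≡ 0.
  x = λ² - 9 - 9 = 0 - 18 ≡ 5; y = λ·(9 - 5) - 22 ≡ 1. → (5, 1)
add P: (5, 1) + (12, 15). λ = (15 - 1)/(12 - 5) ≡ 14/7 mod 23. 7⁻¹ ≡ 10 (mod 23) since 7·10 = 70 ≡ 1, so λ ≡ 2.
  x = λ² - 5 - 12 = 4 - 17 ≡ 10; y = λ·(5 - 10) - 1 ≡ 12. → (10, 12)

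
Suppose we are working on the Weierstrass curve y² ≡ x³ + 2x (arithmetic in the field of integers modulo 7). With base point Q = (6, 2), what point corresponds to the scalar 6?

Repeated addition: build up to 6Q.
2Q: tangent at (6, 2): λ = (3·6² + 2)/(2·2) ≡ 5/4. 4⁻¹ ≡ 2 (mod 7) since 4·2 = 8 ≡ 1, so λ ≡ 5·2 ≡ 3.
  x = λ² - 6 - 6 = 9 - 12 ≡ 4; y = λ·(6 - 4) - 2 ≡ 4. → (4, 4)
3Q: (4, 4) + (6, 2). λ = (2 - 4)/(6 - 4) ≡ 5/2 mod 7. 2⁻¹ ≡ 4 (mod 7), so λ ≡ 6.
  x = λ² - 4 - 6 = 36 - 10 ≡ 5; y = λ·(4 - 5) - 4 ≡ 4. → (5, 4)
4Q: (5, 4) + (6, 2). λ = (2 - 4)/(6 - 5) ≡ 5/1 mod 7. 1⁻¹ ≡ 1 (mod 7) since 1·1 = 1 ≡ 1, so λ ≡ 5.
  x = λ² - 5 - 6 = 25 - 11 ≡ 0; y = λ·(5 - 0) - 4 ≡ 0. → (0, 0)
5Q: (0, 0) + (6, 2). λ = (2 - 0)/(6 - 0) ≡ 2/6 mod 7. 6⁻¹ ≡ 6 (mod 7), so λ ≡ 5.
  x = λ² - 0 - 6 = 25 - 6 ≡ 5; y = λ·(0 - 5) - 0 ≡ 3. → (5, 3)
6Q: (5, 3) + (6, 2). λ = (2 - 3)/(6 - 5) ≡ 6/1 mod 7. 1⁻¹ ≡ 1 (mod 7), so λ ≡ 6.
  x = λ² - 5 - 6 = 36 - 11 ≡ 4; y = λ·(5 - 4) - 3 ≡ 3. → (4, 3)

(4, 3)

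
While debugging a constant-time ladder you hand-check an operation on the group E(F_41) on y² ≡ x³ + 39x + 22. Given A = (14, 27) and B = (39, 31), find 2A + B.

(29, 32)

First 2A:
Repeated addition: build up to 2A.
2A: tangent at (14, 27): λ = (3·14² + 39)/(2·27) ≡ 12/13. 13⁻¹ ≡ 19 (mod 41), so λ ≡ 12·19 ≡ 23.
  x = λ² - 14 - 14 = 529 - 28 ≡ 9; y = λ·(14 - 9) - 27 ≡ 6. → (9, 6)
2A = (9, 6).
Finally 2A + B:
(9, 6) + (39, 31). λ = (31 - 6)/(39 - 9) ≡ 25/30 mod 41. 30⁻¹ ≡ 26 (mod 41) since 30·26 = 780 ≡ 1, so λ ≡ 35.
  x = λ² - 9 - 39 = 1225 - 48 ≡ 29; y = λ·(9 - 29) - 6 ≡ 32. → (29, 32)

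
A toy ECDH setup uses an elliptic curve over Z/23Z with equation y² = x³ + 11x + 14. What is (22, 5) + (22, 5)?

tangent at (22, 5): λ = (3·22² + 11)/(2·5) ≡ 14/10. 10⁻¹ ≡ 7 (mod 23), so λ ≡ 14·7 ≡ 6.
  x = λ² - 22 - 22 = 36 - 44 ≡ 15; y = λ·(22 - 15) - 5 ≡ 14. → (15, 14)

(15, 14)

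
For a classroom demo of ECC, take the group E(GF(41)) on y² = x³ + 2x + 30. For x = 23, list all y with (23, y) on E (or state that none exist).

x³ + 2x + 30 = 12243 ≡ 25 (mod 41).
Square roots of 25 mod 41: 5 and 36 (since 5² = 25 ≡ 25).

5, 36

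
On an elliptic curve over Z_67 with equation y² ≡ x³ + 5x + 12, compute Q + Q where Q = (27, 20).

(60, 61)

tangent at (27, 20): λ = (3·27² + 5)/(2·20) ≡ 48/40. 40⁻¹ ≡ 62 (mod 67), so λ ≡ 48·62 ≡ 28.
  x = λ² - 27 - 27 = 784 - 54 ≡ 60; y = λ·(27 - 60) - 20 ≡ 61. → (60, 61)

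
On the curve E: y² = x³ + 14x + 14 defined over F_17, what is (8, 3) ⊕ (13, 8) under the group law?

(8, 3) + (13, 8). λ = (8 - 3)/(13 - 8) ≡ 5/5 mod 17. 5⁻¹ ≡ 7 (mod 17), so λ ≡ 1.
  x = λ² - 8 - 13 = 1 - 21 ≡ 14; y = λ·(8 - 14) - 3 ≡ 8. → (14, 8)

(14, 8)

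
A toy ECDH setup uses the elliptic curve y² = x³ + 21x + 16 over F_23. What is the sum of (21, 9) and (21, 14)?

O

The two points share x = 21 and their y-coordinates satisfy 9 + 14 ≡ 0 (mod 23), so they are inverses. Their sum is ∞.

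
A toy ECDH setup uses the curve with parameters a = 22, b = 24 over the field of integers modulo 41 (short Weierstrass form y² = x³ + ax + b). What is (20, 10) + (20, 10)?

tangent at (20, 10): λ = (3·20² + 22)/(2·10) ≡ 33/20. 20⁻¹ ≡ 39 (mod 41), so λ ≡ 33·39 ≡ 16.
  x = λ² - 20 - 20 = 256 - 40 ≡ 11; y = λ·(20 - 11) - 10 ≡ 11. → (11, 11)

(11, 11)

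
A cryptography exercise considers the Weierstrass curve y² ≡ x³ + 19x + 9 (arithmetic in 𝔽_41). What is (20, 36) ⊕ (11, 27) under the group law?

(11, 14)

(20, 36) + (11, 27). λ = (27 - 36)/(11 - 20) ≡ 32/32 mod 41. 32⁻¹ ≡ 9 (mod 41), so λ ≡ 1.
  x = λ² - 20 - 11 = 1 - 31 ≡ 11; y = λ·(20 - 11) - 36 ≡ 14. → (11, 14)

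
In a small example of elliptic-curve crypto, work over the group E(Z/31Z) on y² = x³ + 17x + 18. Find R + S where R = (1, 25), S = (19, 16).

(1, 25) + (19, 16). λ = (16 - 25)/(19 - 1) ≡ 22/18 mod 31. 18⁻¹ ≡ 19 (mod 31) since 18·19 = 342 ≡ 1, so λ ≡ 15.
  x = λ² - 1 - 19 = 225 - 20 ≡ 19; y = λ·(1 - 19) - 25 ≡ 15. → (19, 15)

(19, 15)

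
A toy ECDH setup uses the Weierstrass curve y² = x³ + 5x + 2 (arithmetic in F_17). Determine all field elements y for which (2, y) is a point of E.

none

x³ + 5x + 2 = 20 ≡ 3 (mod 17).
3 is a non-residue mod 17; no y exists.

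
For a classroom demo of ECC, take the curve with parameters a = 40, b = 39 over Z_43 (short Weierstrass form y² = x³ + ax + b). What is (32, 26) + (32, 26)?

(31, 14)

tangent at (32, 26): λ = (3·32² + 40)/(2·26) ≡ 16/9. 9⁻¹ ≡ 24 (mod 43) since 9·24 = 216 ≡ 1, so λ ≡ 16·24 ≡ 40.
  x = λ² - 32 - 32 = 1600 - 64 ≡ 31; y = λ·(32 - 31) - 26 ≡ 14. → (31, 14)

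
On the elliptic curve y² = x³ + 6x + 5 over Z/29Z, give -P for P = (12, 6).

-(12, 6) = (12, -6 mod 29) = (12, 23).

(12, 23)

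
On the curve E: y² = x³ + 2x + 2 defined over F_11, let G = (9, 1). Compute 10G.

(9, 1)

Repeated addition: build up to 10G.
2G: tangent at (9, 1): λ = (3·9² + 2)/(2·1) ≡ 3/2. 2⁻¹ ≡ 6 (mod 11), so λ ≡ 3·6 ≡ 7.
  x = λ² - 9 - 9 = 49 - 18 ≡ 9; y = λ·(9 - 9) - 1 ≡ 10. → (9, 10)
3G: (9, 10) + (9, 1): same x and y₁ ≡ -y₂, so the sum is the point at infinity.
4G: the point at infinity + (9, 1) = (9, 1) (identity).
5G: tangent at (9, 1): λ = (3·9² + 2)/(2·1) ≡ 3/2. 2⁻¹ ≡ 6 (mod 11), so λ ≡ 3·6 ≡ 7.
  x = λ² - 9 - 9 = 49 - 18 ≡ 9; y = λ·(9 - 9) - 1 ≡ 10. → (9, 10)
6G: (9, 10) + (9, 1): same x and y₁ ≡ -y₂, so the sum is the point at infinity.
7G: the point at infinity + (9, 1) = (9, 1) (identity).
8G: tangent at (9, 1): λ = (3·9² + 2)/(2·1) ≡ 3/2. 2⁻¹ ≡ 6 (mod 11), so λ ≡ 3·6 ≡ 7.
  x = λ² - 9 - 9 = 49 - 18 ≡ 9; y = λ·(9 - 9) - 1 ≡ 10. → (9, 10)
9G: (9, 10) + (9, 1): same x and y₁ ≡ -y₂, so the sum is the point at infinity.
10G: the point at infinity + (9, 1) = (9, 1) (identity).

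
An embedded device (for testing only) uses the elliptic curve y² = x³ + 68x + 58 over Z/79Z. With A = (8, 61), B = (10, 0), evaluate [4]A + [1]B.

First 4A:
Double-and-add on 4 = (100)₂. Start with A = (8, 61) for the leading 1-bit.
double: tangent at (8, 61): λ = (3·8² + 68)/(2·61) ≡ 23/43. 43⁻¹ ≡ 68 (mod 79), so λ ≡ 23·68 ≡ 63.
  x = λ² - 8 - 8 = 3969 - 16 ≡ 3; y = λ·(8 - 3) - 61 ≡ 17. → (3, 17)
double: tangent at (3, 17): λ = (3·3² + 68)/(2·17) ≡ 16/34. 34⁻¹ ≡ 7 (mod 79) since 34·7 = 238 ≡ 1, so λ ≡ 16·7 ≡ 33.
  x = λ² - 3 - 3 = 1089 - 6 ≡ 56; y = λ·(3 - 56) - 17 ≡ 51. → (56, 51)
4A = (56, 51).
Finally 4A + B:
(56, 51) + (10, 0). λ = (0 - 51)/(10 - 56) ≡ 28/33 mod 79. 33⁻¹ ≡ 12 (mod 79) since 33·12 = 396 ≡ 1, so λ ≡ 20.
  x = λ² - 56 - 10 = 400 - 66 ≡ 18; y = λ·(56 - 18) - 51 ≡ 77. → (18, 77)

(18, 77)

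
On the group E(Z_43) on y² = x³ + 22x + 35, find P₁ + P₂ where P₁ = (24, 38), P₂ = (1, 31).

(35, 11)

(24, 38) + (1, 31). λ = (31 - 38)/(1 - 24) ≡ 36/20 mod 43. 20⁻¹ ≡ 28 (mod 43), so λ ≡ 19.
  x = λ² - 24 - 1 = 361 - 25 ≡ 35; y = λ·(24 - 35) - 38 ≡ 11. → (35, 11)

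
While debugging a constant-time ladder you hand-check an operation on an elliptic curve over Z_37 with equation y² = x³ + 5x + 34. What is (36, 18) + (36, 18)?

tangent at (36, 18): λ = (3·36² + 5)/(2·18) ≡ 8/36. 36⁻¹ ≡ 36 (mod 37) since 36·36 = 1296 ≡ 1, so λ ≡ 8·36 ≡ 29.
  x = λ² - 36 - 36 = 841 - 72 ≡ 29; y = λ·(36 - 29) - 18 ≡ 0. → (29, 0)

(29, 0)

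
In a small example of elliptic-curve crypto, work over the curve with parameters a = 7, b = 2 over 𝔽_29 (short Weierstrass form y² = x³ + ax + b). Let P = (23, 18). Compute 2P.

(28, 20)

tangent at (23, 18): λ = (3·23² + 7)/(2·18) ≡ 28/7. 7⁻¹ ≡ 25 (mod 29), so λ ≡ 28·25 ≡ 4.
  x = λ² - 23 - 23 = 16 - 46 ≡ 28; y = λ·(23 - 28) - 18 ≡ 20. → (28, 20)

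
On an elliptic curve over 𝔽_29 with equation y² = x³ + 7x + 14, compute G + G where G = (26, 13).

(12, 12)

tangent at (26, 13): λ = (3·26² + 7)/(2·13) ≡ 5/26. 26⁻¹ ≡ 19 (mod 29), so λ ≡ 5·19 ≡ 8.
  x = λ² - 26 - 26 = 64 - 52 ≡ 12; y = λ·(26 - 12) - 13 ≡ 12. → (12, 12)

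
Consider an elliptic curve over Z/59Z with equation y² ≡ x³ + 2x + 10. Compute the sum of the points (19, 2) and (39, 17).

(19, 2) + (39, 17). λ = (17 - 2)/(39 - 19) ≡ 15/20 mod 59. 20⁻¹ ≡ 3 (mod 59) since 20·3 = 60 ≡ 1, so λ ≡ 45.
  x = λ² - 19 - 39 = 2025 - 58 ≡ 20; y = λ·(19 - 20) - 2 ≡ 12. → (20, 12)

(20, 12)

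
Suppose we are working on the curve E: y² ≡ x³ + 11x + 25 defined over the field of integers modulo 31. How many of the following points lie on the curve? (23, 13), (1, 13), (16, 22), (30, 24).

(23, 13): 13² ≡ 14, rhs ≡ 14 → on.
(1, 13): 13² ≡ 14, rhs ≡ 6 → off.
(16, 22): 22² ≡ 19, rhs ≡ 19 → on.
(30, 24): 24² ≡ 18, rhs ≡ 13 → off.

2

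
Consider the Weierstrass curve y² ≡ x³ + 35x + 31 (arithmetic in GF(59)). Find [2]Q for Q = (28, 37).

(44, 5)

tangent at (28, 37): λ = (3·28² + 35)/(2·37) ≡ 27/15. 15⁻¹ ≡ 4 (mod 59), so λ ≡ 27·4 ≡ 49.
  x = λ² - 28 - 28 = 2401 - 56 ≡ 44; y = λ·(28 - 44) - 37 ≡ 5. → (44, 5)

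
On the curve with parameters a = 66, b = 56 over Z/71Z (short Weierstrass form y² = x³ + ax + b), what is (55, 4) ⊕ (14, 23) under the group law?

(55, 4) + (14, 23). λ = (23 - 4)/(14 - 55) ≡ 19/30 mod 71. 30⁻¹ ≡ 45 (mod 71), so λ ≡ 3.
  x = λ² - 55 - 14 = 9 - 69 ≡ 11; y = λ·(55 - 11) - 4 ≡ 57. → (11, 57)

(11, 57)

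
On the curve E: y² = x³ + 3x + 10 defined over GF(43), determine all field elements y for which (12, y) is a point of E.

21, 22

x³ + 3x + 10 = 1774 ≡ 11 (mod 43).
Square roots of 11 mod 43: 21 and 22 (since 21² = 441 ≡ 11).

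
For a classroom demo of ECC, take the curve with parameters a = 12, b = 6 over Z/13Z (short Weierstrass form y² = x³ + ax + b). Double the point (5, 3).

tangent at (5, 3): λ = (3·5² + 12)/(2·3) ≡ 9/6. 6⁻¹ ≡ 11 (mod 13), so λ ≡ 9·11 ≡ 8.
  x = λ² - 5 - 5 = 64 - 10 ≡ 2; y = λ·(5 - 2) - 3 ≡ 8. → (2, 8)

(2, 8)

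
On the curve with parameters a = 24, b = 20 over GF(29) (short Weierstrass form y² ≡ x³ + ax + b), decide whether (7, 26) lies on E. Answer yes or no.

yes

y² = 26² ≡ 9; x³ + 24x + 20 = 531 ≡ 9 (mod 29). 9 = 9.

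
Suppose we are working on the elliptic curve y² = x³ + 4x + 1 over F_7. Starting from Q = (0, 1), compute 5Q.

O

Repeated addition: build up to 5Q.
2Q: tangent at (0, 1): λ = (3·0² + 4)/(2·1) ≡ 4/2. 2⁻¹ ≡ 4 (mod 7), so λ ≡ 4·4 ≡ 2.
  x = λ² - 0 - 0 = 4 - 0 ≡ 4; y = λ·(0 - 4) - 1 ≡ 5. → (4, 5)
3Q: (4, 5) + (0, 1). λ = (1 - 5)/(0 - 4) ≡ 3/3 mod 7. 3⁻¹ ≡ 5 (mod 7), so λ ≡ 1.
  x = λ² - 4 - 0 = 1 - 4 ≡ 4; y = λ·(4 - 4) - 5 ≡ 2. → (4, 2)
4Q: (4, 2) + (0, 1). λ = (1 - 2)/(0 - 4) ≡ 6/3 mod 7. 3⁻¹ ≡ 5 (mod 7) since 3·5 = 15 ≡ 1, so λ ≡ 2.
  x = λ² - 4 - 0 = 4 - 4 ≡ 0; y = λ·(4 - 0) - 2 ≡ 6. → (0, 6)
5Q: (0, 6) + (0, 1): same x and y₁ ≡ -y₂, so the sum is O.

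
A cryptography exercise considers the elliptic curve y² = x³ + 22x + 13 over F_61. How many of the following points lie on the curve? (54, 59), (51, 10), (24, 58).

(54, 59): 59² ≡ 4, rhs ≡ 4 → on.
(51, 10): 10² ≡ 39, rhs ≡ 13 → off.
(24, 58): 58² ≡ 9, rhs ≡ 30 → off.

1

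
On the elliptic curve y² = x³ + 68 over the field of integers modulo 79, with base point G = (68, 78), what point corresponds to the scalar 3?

(15, 21)

Repeated addition: build up to 3G.
2G: tangent at (68, 78): λ = (3·68² + 0)/(2·78) ≡ 47/77. 77⁻¹ ≡ 39 (mod 79) since 77·39 = 3003 ≡ 1, so λ ≡ 47·39 ≡ 16.
  x = λ² - 68 - 68 = 256 - 136 ≡ 41; y = λ·(68 - 41) - 78 ≡ 38. → (41, 38)
3G: (41, 38) + (68, 78). λ = (78 - 38)/(68 - 41) ≡ 40/27 mod 79. 27⁻¹ ≡ 41 (mod 79) since 27·41 = 1107 ≡ 1, so λ ≡ 60.
  x = λ² - 41 - 68 = 3600 - 109 ≡ 15; y = λ·(41 - 15) - 38 ≡ 21. → (15, 21)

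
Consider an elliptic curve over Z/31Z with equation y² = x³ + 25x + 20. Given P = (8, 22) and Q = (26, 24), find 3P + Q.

First 3P:
Repeated addition: build up to 3P.
2P: tangent at (8, 22): λ = (3·8² + 25)/(2·22) ≡ 0/13. 13⁻¹ ≡ 12 (mod 31), so λ ≡ 0·12 ≡ 0.
  x = λ² - 8 - 8 = 0 - 16 ≡ 15; y = λ·(8 - 15) - 22 ≡ 9. → (15, 9)
3P: (15, 9) + (8, 22). λ = (22 - 9)/(8 - 15) ≡ 13/24 mod 31. 24⁻¹ ≡ 22 (mod 31), so λ ≡ 7.
  x = λ² - 15 - 8 = 49 - 23 ≡ 26; y = λ·(15 - 26) - 9 ≡ 7. → (26, 7)
3P = (26, 7).
Finally 3P + Q:
(26, 7) + (26, 24): same x and y₁ ≡ -y₂, so the sum is 𝒪.

O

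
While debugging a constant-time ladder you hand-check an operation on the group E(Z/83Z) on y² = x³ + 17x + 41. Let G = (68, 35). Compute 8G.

Double-and-add on 8 = (1000)₂. Start with G = (68, 35) for the leading 1-bit.
double: tangent at (68, 35): λ = (3·68² + 17)/(2·35) ≡ 28/70. 70⁻¹ ≡ 51 (mod 83), so λ ≡ 28·51 ≡ 17.
  x = λ² - 68 - 68 = 289 - 136 ≡ 70; y = λ·(68 - 70) - 35 ≡ 14. → (70, 14)
double: tangent at (70, 14): λ = (3·70² + 17)/(2·14) ≡ 26/28. 28⁻¹ ≡ 3 (mod 83), so λ ≡ 26·3 ≡ 78.
  x = λ² - 70 - 70 = 6084 - 140 ≡ 51; y = λ·(70 - 51) - 14 ≡ 57. → (51, 57)
double: tangent at (51, 57): λ = (3·51² + 17)/(2·57) ≡ 18/31. 31⁻¹ ≡ 75 (mod 83), so λ ≡ 18·75 ≡ 22.
  x = λ² - 51 - 51 = 484 - 102 ≡ 50; y = λ·(51 - 50) - 57 ≡ 48. → (50, 48)

(50, 48)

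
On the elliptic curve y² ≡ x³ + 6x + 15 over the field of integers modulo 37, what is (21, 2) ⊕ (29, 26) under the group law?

(21, 2) + (29, 26). λ = (26 - 2)/(29 - 21) ≡ 24/8 mod 37. 8⁻¹ ≡ 14 (mod 37) since 8·14 = 112 ≡ 1, so λ ≡ 3.
  x = λ² - 21 - 29 = 9 - 50 ≡ 33; y = λ·(21 - 33) - 2 ≡ 36. → (33, 36)

(33, 36)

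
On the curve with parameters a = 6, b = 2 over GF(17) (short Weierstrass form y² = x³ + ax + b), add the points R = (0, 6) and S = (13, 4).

(0, 6) + (13, 4). λ = (4 - 6)/(13 - 0) ≡ 15/13 mod 17. 13⁻¹ ≡ 4 (mod 17), so λ ≡ 9.
  x = λ² - 0 - 13 = 81 - 13 ≡ 0; y = λ·(0 - 0) - 6 ≡ 11. → (0, 11)

(0, 11)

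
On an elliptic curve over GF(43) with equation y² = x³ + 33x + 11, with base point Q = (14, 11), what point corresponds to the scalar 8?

(26, 27)

Repeated addition: build up to 8Q.
2Q: tangent at (14, 11): λ = (3·14² + 33)/(2·11) ≡ 19/22. 22⁻¹ ≡ 2 (mod 43), so λ ≡ 19·2 ≡ 38.
  x = λ² - 14 - 14 = 1444 - 28 ≡ 40; y = λ·(14 - 40) - 11 ≡ 33. → (40, 33)
3Q: (40, 33) + (14, 11). λ = (11 - 33)/(14 - 40) ≡ 21/17 mod 43. 17⁻¹ ≡ 38 (mod 43), so λ ≡ 24.
  x = λ² - 40 - 14 = 576 - 54 ≡ 6; y = λ·(40 - 6) - 33 ≡ 9. → (6, 9)
4Q: (6, 9) + (14, 11). λ = (11 - 9)/(14 - 6) ≡ 2/8 mod 43. 8⁻¹ ≡ 27 (mod 43) since 8·27 = 216 ≡ 1, so λ ≡ 11.
  x = λ² - 6 - 14 = 121 - 20 ≡ 15; y = λ·(6 - 15) - 9 ≡ 21. → (15, 21)
5Q: (15, 21) + (14, 11). λ = (11 - 21)/(14 - 15) ≡ 33/42 mod 43. 42⁻¹ ≡ 42 (mod 43), so λ ≡ 10.
  x = λ² - 15 - 14 = 100 - 29 ≡ 28; y = λ·(15 - 28) - 21 ≡ 21. → (28, 21)
6Q: (28, 21) + (14, 11). λ = (11 - 21)/(14 - 28) ≡ 33/29 mod 43. 29⁻¹ ≡ 3 (mod 43), so λ ≡ 13.
  x = λ² - 28 - 14 = 169 - 42 ≡ 41; y = λ·(28 - 41) - 21 ≡ 25. → (41, 25)
7Q: (41, 25) + (14, 11). λ = (11 - 25)/(14 - 41) ≡ 29/16 mod 43. 16⁻¹ ≡ 35 (mod 43), so λ ≡ 26.
  x = λ² - 41 - 14 = 676 - 55 ≡ 19; y = λ·(41 - 19) - 25 ≡ 31. → (19, 31)
8Q: (19, 31) + (14, 11). λ = (11 - 31)/(14 - 19) ≡ 23/38 mod 43. 38⁻¹ ≡ 17 (mod 43), so λ ≡ 4.
  x = λ² - 19 - 14 = 16 - 33 ≡ 26; y = λ·(19 - 26) - 31 ≡ 27. → (26, 27)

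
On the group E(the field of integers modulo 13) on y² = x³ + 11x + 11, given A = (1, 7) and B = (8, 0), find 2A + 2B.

(12, 8)

First 2A:
Repeated addition: build up to 2A.
2A: tangent at (1, 7): λ = (3·1² + 11)/(2·7) ≡ 1/1. 1⁻¹ ≡ 1 (mod 13) since 1·1 = 1 ≡ 1, so λ ≡ 1·1 ≡ 1.
  x = λ² - 1 - 1 = 1 - 2 ≡ 12; y = λ·(1 - 12) - 7 ≡ 8. → (12, 8)
2A = (12, 8).
Next 2B:
Repeated addition: build up to 2B.
2B: (8, 0) + (8, 0): same x and y₁ ≡ -y₂, so the sum is O.
2B = O.
Finally 2A + 2B:
(12, 8) + O = (12, 8) (identity).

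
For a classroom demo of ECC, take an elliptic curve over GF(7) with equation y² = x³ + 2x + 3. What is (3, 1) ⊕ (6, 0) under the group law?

(2, 1)

(3, 1) + (6, 0). λ = (0 - 1)/(6 - 3) ≡ 6/3 mod 7. 3⁻¹ ≡ 5 (mod 7), so λ ≡ 2.
  x = λ² - 3 - 6 = 4 - 9 ≡ 2; y = λ·(3 - 2) - 1 ≡ 1. → (2, 1)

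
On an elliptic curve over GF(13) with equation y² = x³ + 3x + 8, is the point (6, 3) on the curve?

y² = 3² ≡ 9; x³ + 3x + 8 = 242 ≡ 8 (mod 13). 9 ≠ 8.

no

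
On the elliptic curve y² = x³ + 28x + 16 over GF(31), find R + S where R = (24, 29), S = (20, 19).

(24, 29) + (20, 19). λ = (19 - 29)/(20 - 24) ≡ 21/27 mod 31. 27⁻¹ ≡ 23 (mod 31), so λ ≡ 18.
  x = λ² - 24 - 20 = 324 - 44 ≡ 1; y = λ·(24 - 1) - 29 ≡ 13. → (1, 13)

(1, 13)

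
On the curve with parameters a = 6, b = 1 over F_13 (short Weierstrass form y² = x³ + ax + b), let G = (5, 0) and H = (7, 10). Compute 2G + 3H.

First 2G:
Repeated addition: build up to 2G.
2G: (5, 0) + (5, 0): same x and y₁ ≡ -y₂, so the sum is 𝒪.
2G = 𝒪.
Next 3H:
Repeated addition: build up to 3H.
2H: tangent at (7, 10): λ = (3·7² + 6)/(2·10) ≡ 10/7. 7⁻¹ ≡ 2 (mod 13), so λ ≡ 10·2 ≡ 7.
  x = λ² - 7 - 7 = 49 - 14 ≡ 9; y = λ·(7 - 9) - 10 ≡ 2. → (9, 2)
3H: (9, 2) + (7, 10). λ = (10 - 2)/(7 - 9) ≡ 8/11 mod 13. 11⁻¹ ≡ 6 (mod 13), so λ ≡ 9.
  x = λ² - 9 - 7 = 81 - 16 ≡ 0; y = λ·(9 - 0) - 2 ≡ 1. → (0, 1)
3H = (0, 1).
Finally 2G + 3H:
𝒪 + (0, 1) = (0, 1) (identity).

(0, 1)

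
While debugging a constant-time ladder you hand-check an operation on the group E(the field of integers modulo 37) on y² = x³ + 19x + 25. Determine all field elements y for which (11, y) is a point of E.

14, 23

x³ + 19x + 25 = 1565 ≡ 11 (mod 37).
Square roots of 11 mod 37: 14 and 23 (since 14² = 196 ≡ 11).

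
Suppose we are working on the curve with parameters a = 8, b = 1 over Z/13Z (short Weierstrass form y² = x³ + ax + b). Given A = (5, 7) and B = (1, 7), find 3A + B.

(0, 12)

First 3A:
Repeated addition: build up to 3A.
2A: tangent at (5, 7): λ = (3·5² + 8)/(2·7) ≡ 5/1. 1⁻¹ ≡ 1 (mod 13), so λ ≡ 5·1 ≡ 5.
  x = λ² - 5 - 5 = 25 - 10 ≡ 2; y = λ·(5 - 2) - 7 ≡ 8. → (2, 8)
3A: (2, 8) + (5, 7). λ = (7 - 8)/(5 - 2) ≡ 12/3 mod 13. 3⁻¹ ≡ 9 (mod 13), so λ ≡ 4.
  x = λ² - 2 - 5 = 16 - 7 ≡ 9; y = λ·(2 - 9) - 8 ≡ 3. → (9, 3)
3A = (9, 3).
Finally 3A + B:
(9, 3) + (1, 7). λ = (7 - 3)/(1 - 9) ≡ 4/5 mod 13. 5⁻¹ ≡ 8 (mod 13), so λ ≡ 6.
  x = λ² - 9 - 1 = 36 - 10 ≡ 0; y = λ·(9 - 0) - 3 ≡ 12. → (0, 12)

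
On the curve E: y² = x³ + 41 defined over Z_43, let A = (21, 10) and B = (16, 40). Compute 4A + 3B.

(16, 40)

First 4A:
Repeated addition: build up to 4A.
2A: tangent at (21, 10): λ = (3·21² + 0)/(2·10) ≡ 33/20. 20⁻¹ ≡ 28 (mod 43), so λ ≡ 33·28 ≡ 21.
  x = λ² - 21 - 21 = 441 - 42 ≡ 12; y = λ·(21 - 12) - 10 ≡ 7. → (12, 7)
3A: (12, 7) + (21, 10). λ = (10 - 7)/(21 - 12) ≡ 3/9 mod 43. 9⁻¹ ≡ 24 (mod 43), so λ ≡ 29.
  x = λ² - 12 - 21 = 841 - 33 ≡ 34; y = λ·(12 - 34) - 7 ≡ 0. → (34, 0)
4A: (34, 0) + (21, 10). λ = (10 - 0)/(21 - 34) ≡ 10/30 mod 43. 30⁻¹ ≡ 33 (mod 43) since 30·33 = 990 ≡ 1, so λ ≡ 29.
  x = λ² - 34 - 21 = 841 - 55 ≡ 12; y = λ·(34 - 12) - 0 ≡ 36. → (12, 36)
4A = (12, 36).
Next 3B:
Repeated addition: build up to 3B.
2B: tangent at (16, 40): λ = (3·16² + 0)/(2·40) ≡ 37/37. 37⁻¹ ≡ 7 (mod 43), so λ ≡ 37·7 ≡ 1.
  x = λ² - 16 - 16 = 1 - 32 ≡ 12; y = λ·(16 - 12) - 40 ≡ 7. → (12, 7)
3B: (12, 7) + (16, 40). λ = (40 - 7)/(16 - 12) ≡ 33/4 mod 43. 4⁻¹ ≡ 11 (mod 43), so λ ≡ 19.
  x = λ² - 12 - 16 = 361 - 28 ≡ 32; y = λ·(12 - 32) - 7 ≡ 0. → (32, 0)
3B = (32, 0).
Finally 4A + 3B:
(12, 36) + (32, 0). λ = (0 - 36)/(32 - 12) ≡ 7/20 mod 43. 20⁻¹ ≡ 28 (mod 43), so λ ≡ 24.
  x = λ² - 12 - 32 = 576 - 44 ≡ 16; y = λ·(12 - 16) - 36 ≡ 40. → (16, 40)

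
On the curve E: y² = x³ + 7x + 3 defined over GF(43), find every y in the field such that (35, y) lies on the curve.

x³ + 7x + 3 = 43123 ≡ 37 (mod 43).
37 is a non-residue mod 43; no y exists.

none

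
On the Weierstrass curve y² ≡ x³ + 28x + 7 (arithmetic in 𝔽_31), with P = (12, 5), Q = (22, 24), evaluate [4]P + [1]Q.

First 4P:
Repeated addition: build up to 4P.
2P: tangent at (12, 5): λ = (3·12² + 28)/(2·5) ≡ 26/10. 10⁻¹ ≡ 28 (mod 31), so λ ≡ 26·28 ≡ 15.
  x = λ² - 12 - 12 = 225 - 24 ≡ 15; y = λ·(12 - 15) - 5 ≡ 12. → (15, 12)
3P: (15, 12) + (12, 5). λ = (5 - 12)/(12 - 15) ≡ 24/28 mod 31. 28⁻¹ ≡ 10 (mod 31) since 28·10 = 280 ≡ 1, so λ ≡ 23.
  x = λ² - 15 - 12 = 529 - 27 ≡ 6; y = λ·(15 - 6) - 12 ≡ 9. → (6, 9)
4P: (6, 9) + (12, 5). λ = (5 - 9)/(12 - 6) ≡ 27/6 mod 31. 6⁻¹ ≡ 26 (mod 31), so λ ≡ 20.
  x = λ² - 6 - 12 = 400 - 18 ≡ 10; y = λ·(6 - 10) - 9 ≡ 4. → (10, 4)
4P = (10, 4).
Finally 4P + Q:
(10, 4) + (22, 24). λ = (24 - 4)/(22 - 10) ≡ 20/12 mod 31. 12⁻¹ ≡ 13 (mod 31) since 12·13 = 156 ≡ 1, so λ ≡ 12.
  x = λ² - 10 - 22 = 144 - 32 ≡ 19; y = λ·(10 - 19) - 4 ≡ 12. → (19, 12)

(19, 12)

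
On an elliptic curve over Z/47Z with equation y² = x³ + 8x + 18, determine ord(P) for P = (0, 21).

2P: tangent at (0, 21): λ = (3·0² + 8)/(2·21) ≡ 8/42. 42⁻¹ ≡ 28 (mod 47) since 42·28 = 1176 ≡ 1, so λ ≡ 8·28 ≡ 36.
  x = λ² - 0 - 0 = 1296 - 0 ≡ 27; y = λ·(0 - 27) - 21 ≡ 41. → (27, 41)
3P: (27, 41) + (0, 21). λ = (21 - 41)/(0 - 27) ≡ 27/20 mod 47. 20⁻¹ ≡ 40 (mod 47) since 20·40 = 800 ≡ 1, so λ ≡ 46.
  x = λ² - 27 - 0 = 2116 - 27 ≡ 21; y = λ·(27 - 21) - 41 ≡ 0. → (21, 0)
4P: (21, 0) + (0, 21). λ = (21 - 0)/(0 - 21) ≡ 21/26 mod 47. 26⁻¹ ≡ 38 (mod 47), so λ ≡ 46.
  x = λ² - 21 - 0 = 2116 - 21 ≡ 27; y = λ·(21 - 27) - 0 ≡ 6. → (27, 6)
5P: (27, 6) + (0, 21). λ = (21 - 6)/(0 - 27) ≡ 15/20 mod 47. 20⁻¹ ≡ 40 (mod 47), so λ ≡ 36.
  x = λ² - 27 - 0 = 1296 - 27 ≡ 0; y = λ·(27 - 0) - 6 ≡ 26. → (0, 26)
6P: (0, 26) + (0, 21): same x and y₁ ≡ -y₂, so the sum is O.
6P = O, so the order is 6.

6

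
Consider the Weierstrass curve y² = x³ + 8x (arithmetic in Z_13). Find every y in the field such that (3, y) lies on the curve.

x³ + 8x + 0 = 51 ≡ 12 (mod 13).
Square roots of 12 mod 13: 5 and 8 (since 5² = 25 ≡ 12).

5, 8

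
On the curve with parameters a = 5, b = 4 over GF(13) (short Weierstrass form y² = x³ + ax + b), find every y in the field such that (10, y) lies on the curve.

x³ + 5x + 4 = 1054 ≡ 1 (mod 13).
Square roots of 1 mod 13: 1 and 12 (since 1² = 1 ≡ 1).

1, 12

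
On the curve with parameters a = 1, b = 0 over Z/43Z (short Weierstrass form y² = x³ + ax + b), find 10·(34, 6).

Write G = (34, 6).
Double-and-add on 10 = (1010)₂. Start with G = (34, 6) for the leading 1-bit.
double: tangent at (34, 6): λ = (3·34² + 1)/(2·6) ≡ 29/12. 12⁻¹ ≡ 18 (mod 43) since 12·18 = 216 ≡ 1, so λ ≡ 29·18 ≡ 6.
  x = λ² - 34 - 34 = 36 - 68 ≡ 11; y = λ·(34 - 11) - 6 ≡ 3. → (11, 3)
double: tangent at (11, 3): λ = (3·11² + 1)/(2·3) ≡ 20/6. 6⁻¹ ≡ 36 (mod 43) since 6·36 = 216 ≡ 1, so λ ≡ 20·36 ≡ 32.
  x = λ² - 11 - 11 = 1024 - 22 ≡ 13; y = λ·(11 - 13) - 3 ≡ 19. → (13, 19)
add G: (13, 19) + (34, 6). λ = (6 - 19)/(34 - 13) ≡ 30/21 mod 43. 21⁻¹ ≡ 41 (mod 43), so λ ≡ 26.
  x = λ² - 13 - 34 = 676 - 47 ≡ 27; y = λ·(13 - 27) - 19 ≡ 4. → (27, 4)
double: tangent at (27, 4): λ = (3·27² + 1)/(2·4) ≡ 38/8. 8⁻¹ ≡ 27 (mod 43) since 8·27 = 216 ≡ 1, so λ ≡ 38·27 ≡ 37.
  x = λ² - 27 - 27 = 1369 - 54 ≡ 25; y = λ·(27 - 25) - 4 ≡ 27. → (25, 27)

(25, 27)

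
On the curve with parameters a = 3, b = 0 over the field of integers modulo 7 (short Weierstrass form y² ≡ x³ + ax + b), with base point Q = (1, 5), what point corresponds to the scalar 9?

Repeated addition: build up to 9Q.
2Q: tangent at (1, 5): λ = (3·1² + 3)/(2·5) ≡ 6/3. 3⁻¹ ≡ 5 (mod 7), so λ ≡ 6·5 ≡ 2.
  x = λ² - 1 - 1 = 4 - 2 ≡ 2; y = λ·(1 - 2) - 5 ≡ 0. → (2, 0)
3Q: (2, 0) + (1, 5). λ = (5 - 0)/(1 - 2) ≡ 5/6 mod 7. 6⁻¹ ≡ 6 (mod 7), so λ ≡ 2.
  x = λ² - 2 - 1 = 4 - 3 ≡ 1; y = λ·(2 - 1) - 0 ≡ 2. → (1, 2)
4Q: (1, 2) + (1, 5): same x and y₁ ≡ -y₂, so the sum is ∞.
5Q: ∞ + (1, 5) = (1, 5) (identity).
6Q: tangent at (1, 5): λ = (3·1² + 3)/(2·5) ≡ 6/3. 3⁻¹ ≡ 5 (mod 7), so λ ≡ 6·5 ≡ 2.
  x = λ² - 1 - 1 = 4 - 2 ≡ 2; y = λ·(1 - 2) - 5 ≡ 0. → (2, 0)
7Q: (2, 0) + (1, 5). λ = (5 - 0)/(1 - 2) ≡ 5/6 mod 7. 6⁻¹ ≡ 6 (mod 7) since 6·6 = 36 ≡ 1, so λ ≡ 2.
  x = λ² - 2 - 1 = 4 - 3 ≡ 1; y = λ·(2 - 1) - 0 ≡ 2. → (1, 2)
8Q: (1, 2) + (1, 5): same x and y₁ ≡ -y₂, so the sum is ∞.
9Q: ∞ + (1, 5) = (1, 5) (identity).

(1, 5)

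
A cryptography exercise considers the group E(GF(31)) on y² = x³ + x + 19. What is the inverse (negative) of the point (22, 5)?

-(22, 5) = (22, -5 mod 31) = (22, 26).

(22, 26)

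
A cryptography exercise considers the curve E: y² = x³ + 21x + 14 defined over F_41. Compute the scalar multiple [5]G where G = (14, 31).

(27, 25)

Repeated addition: build up to 5G.
2G: tangent at (14, 31): λ = (3·14² + 21)/(2·31) ≡ 35/21. 21⁻¹ ≡ 2 (mod 41) since 21·2 = 42 ≡ 1, so λ ≡ 35·2 ≡ 29.
  x = λ² - 14 - 14 = 841 - 28 ≡ 34; y = λ·(14 - 34) - 31 ≡ 4. → (34, 4)
3G: (34, 4) + (14, 31). λ = (31 - 4)/(14 - 34) ≡ 27/21 mod 41. 21⁻¹ ≡ 2 (mod 41), so λ ≡ 13.
  x = λ² - 34 - 14 = 169 - 48 ≡ 39; y = λ·(34 - 39) - 4 ≡ 13. → (39, 13)
4G: (39, 13) + (14, 31). λ = (31 - 13)/(14 - 39) ≡ 18/16 mod 41. 16⁻¹ ≡ 18 (mod 41) since 16·18 = 288 ≡ 1, so λ ≡ 37.
  x = λ² - 39 - 14 = 1369 - 53 ≡ 4; y = λ·(39 - 4) - 13 ≡ 11. → (4, 11)
5G: (4, 11) + (14, 31). λ = (31 - 11)/(14 - 4) ≡ 20/10 mod 41. 10⁻¹ ≡ 37 (mod 41), so λ ≡ 2.
  x = λ² - 4 - 14 = 4 - 18 ≡ 27; y = λ·(4 - 27) - 11 ≡ 25. → (27, 25)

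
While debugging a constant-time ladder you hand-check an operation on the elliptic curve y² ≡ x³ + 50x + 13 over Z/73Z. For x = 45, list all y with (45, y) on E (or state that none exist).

x³ + 50x + 13 = 93388 ≡ 21 (mod 73).
21 is a non-residue mod 73; no y exists.

none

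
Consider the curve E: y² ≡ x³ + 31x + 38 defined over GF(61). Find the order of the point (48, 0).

2

2P: (48, 0) + (48, 0): same x and y₁ ≡ -y₂, so the sum is O.
2P = O, so the order is 2.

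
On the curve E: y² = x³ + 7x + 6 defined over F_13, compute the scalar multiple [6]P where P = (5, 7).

Double-and-add on 6 = (110)₂. Start with P = (5, 7) for the leading 1-bit.
double: tangent at (5, 7): λ = (3·5² + 7)/(2·7) ≡ 4/1. 1⁻¹ ≡ 1 (mod 13), so λ ≡ 4·1 ≡ 4.
  x = λ² - 5 - 5 = 16 - 10 ≡ 6; y = λ·(5 - 6) - 7 ≡ 2. → (6, 2)
add P: (6, 2) + (5, 7). λ = (7 - 2)/(5 - 6) ≡ 5/12 mod 13. 12⁻¹ ≡ 12 (mod 13) since 12·12 = 144 ≡ 1, so λ ≡ 8.
  x = λ² - 6 - 5 = 64 - 11 ≡ 1; y = λ·(6 - 1) - 2 ≡ 12. → (1, 12)
double: tangent at (1, 12): λ = (3·1² + 7)/(2·12) ≡ 10/11. 11⁻¹ ≡ 6 (mod 13) since 11·6 = 66 ≡ 1, so λ ≡ 10·6 ≡ 8.
  x = λ² - 1 - 1 = 64 - 2 ≡ 10; y = λ·(1 - 10) - 12 ≡ 7. → (10, 7)

(10, 7)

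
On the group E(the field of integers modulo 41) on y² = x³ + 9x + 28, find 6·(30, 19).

(40, 31)

Write G = (30, 19).
Double-and-add on 6 = (110)₂. Start with G = (30, 19) for the leading 1-bit.
double: tangent at (30, 19): λ = (3·30² + 9)/(2·19) ≡ 3/38. 38⁻¹ ≡ 27 (mod 41) since 38·27 = 1026 ≡ 1, so λ ≡ 3·27 ≡ 40.
  x = λ² - 30 - 30 = 1600 - 60 ≡ 23; y = λ·(30 - 23) - 19 ≡ 15. → (23, 15)
add G: (23, 15) + (30, 19). λ = (19 - 15)/(30 - 23) ≡ 4/7 mod 41. 7⁻¹ ≡ 6 (mod 41) since 7·6 = 42 ≡ 1, so λ ≡ 24.
  x = λ² - 23 - 30 = 576 - 53 ≡ 31; y = λ·(23 - 31) - 15 ≡ 39. → (31, 39)
double: tangent at (31, 39): λ = (3·31² + 9)/(2·39) ≡ 22/37. 37⁻¹ ≡ 10 (mod 41) since 37·10 = 370 ≡ 1, so λ ≡ 22·10 ≡ 15.
  x = λ² - 31 - 31 = 225 - 62 ≡ 40; y = λ·(31 - 40) - 39 ≡ 31. → (40, 31)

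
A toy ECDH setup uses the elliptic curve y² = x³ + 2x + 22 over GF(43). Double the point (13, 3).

(10, 15)

tangent at (13, 3): λ = (3·13² + 2)/(2·3) ≡ 36/6. 6⁻¹ ≡ 36 (mod 43), so λ ≡ 36·36 ≡ 6.
  x = λ² - 13 - 13 = 36 - 26 ≡ 10; y = λ·(13 - 10) - 3 ≡ 15. → (10, 15)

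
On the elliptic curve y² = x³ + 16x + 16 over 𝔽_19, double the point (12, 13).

(6, 10)

tangent at (12, 13): λ = (3·12² + 16)/(2·13) ≡ 11/7. 7⁻¹ ≡ 11 (mod 19), so λ ≡ 11·11 ≡ 7.
  x = λ² - 12 - 12 = 49 - 24 ≡ 6; y = λ·(12 - 6) - 13 ≡ 10. → (6, 10)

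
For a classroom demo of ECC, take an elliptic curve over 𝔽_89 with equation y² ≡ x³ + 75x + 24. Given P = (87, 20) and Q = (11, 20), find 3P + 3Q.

First 3P:
Repeated addition: build up to 3P.
2P: tangent at (87, 20): λ = (3·87² + 75)/(2·20) ≡ 87/40. 40⁻¹ ≡ 69 (mod 89), so λ ≡ 87·69 ≡ 40.
  x = λ² - 87 - 87 = 1600 - 174 ≡ 2; y = λ·(87 - 2) - 20 ≡ 87. → (2, 87)
3P: (2, 87) + (87, 20). λ = (20 - 87)/(87 - 2) ≡ 22/85 mod 89. 85⁻¹ ≡ 22 (mod 89), so λ ≡ 39.
  x = λ² - 2 - 87 = 1521 - 89 ≡ 8; y = λ·(2 - 8) - 87 ≡ 35. → (8, 35)
3P = (8, 35).
Next 3Q:
Repeated addition: build up to 3Q.
2Q: tangent at (11, 20): λ = (3·11² + 75)/(2·20) ≡ 82/40. 40⁻¹ ≡ 69 (mod 89), so λ ≡ 82·69 ≡ 51.
  x = λ² - 11 - 11 = 2601 - 22 ≡ 87; y = λ·(11 - 87) - 20 ≡ 20. → (87, 20)
3Q: (87, 20) + (11, 20). λ = (20 - 20)/(11 - 87) ≡ 0/13 mod 89. 13⁻¹ ≡ 48 (mod 89), so λ ≡ 0.
  x = λ² - 87 - 11 = 0 - 98 ≡ 80; y = λ·(87 - 80) - 20 ≡ 69. → (80, 69)
3Q = (80, 69).
Finally 3P + 3Q:
(8, 35) + (80, 69). λ = (69 - 35)/(80 - 8) ≡ 34/72 mod 89. 72⁻¹ ≡ 68 (mod 89) since 72·68 = 4896 ≡ 1, so λ ≡ 87.
  x = λ² - 8 - 80 = 7569 - 88 ≡ 5; y = λ·(8 - 5) - 35 ≡ 48. → (5, 48)

(5, 48)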